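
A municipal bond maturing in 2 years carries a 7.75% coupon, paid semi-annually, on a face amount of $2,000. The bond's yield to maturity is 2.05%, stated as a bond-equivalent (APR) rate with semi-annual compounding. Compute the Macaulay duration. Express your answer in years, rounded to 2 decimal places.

1.90 years

Periodic yield y = 0.01025. Discount each cash flow and weight by its period:
  t   CF        PV=CF/(1+0.01025)^t    t·PV
  1        77.50        76.7137        76.7137
  2        77.50        75.9353       151.8707
  3        77.50        75.1649       225.4947
  4     2,077.50     1,994.4612     7,977.8449
  Σ                  2,222.2752     8,431.9240
Price P = Σ PV = 2,222.2752.
Macaulay duration = Σ(t·PV) / P = 8,431.9240 / 2,222.2752 = 3.79428 half-year periods.
In years: 3.79428 / 2 = 1.89714 years.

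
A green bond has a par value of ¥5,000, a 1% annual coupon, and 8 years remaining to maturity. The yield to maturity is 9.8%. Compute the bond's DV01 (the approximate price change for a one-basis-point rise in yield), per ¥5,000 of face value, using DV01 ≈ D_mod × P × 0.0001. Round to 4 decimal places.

Periodic yield y = 0.098.
  t   CF        PV=CF/(1+0.098)^t    t·PV
  1        50.00        45.5373        45.5373
  2        50.00        41.4730        82.9460
  3        50.00        37.7714       113.3142
  4        50.00        34.4002       137.6007
  5        50.00        31.3298       156.6492
  6        50.00        28.5336       171.2014
  7        50.00        25.9868       181.9079
  8     5,050.00     2,390.4114    19,123.2915
  Σ                  2,635.4436    20,012.4482
P = 2,635.4436; D_Mac = 7.59358 yrs; D_mod = 6.91583 yrs.
DV01 ≈ 6.91583 × 2,635.4436 × 0.0001 = 1.822627.

¥1.8226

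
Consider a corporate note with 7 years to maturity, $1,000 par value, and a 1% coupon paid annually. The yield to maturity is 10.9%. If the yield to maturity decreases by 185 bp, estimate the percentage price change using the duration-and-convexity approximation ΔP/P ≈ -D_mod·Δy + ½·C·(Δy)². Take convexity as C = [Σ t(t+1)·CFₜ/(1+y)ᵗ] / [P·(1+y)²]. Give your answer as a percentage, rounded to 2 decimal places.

+11.91%

With y = 0.109:
  t   CF        PV=CF/(1+0.109)^t    t·PV        t(t+1)·PV
  1        10.00         9.0171         9.0171          18.0343
  2        10.00         8.1309        16.2617          48.7852
  3        10.00         7.3317        21.9951          87.9805
  4        10.00         6.6111        26.4444         132.2220
  5        10.00         5.9613        29.8066         178.8395
  6        10.00         5.3754        32.2524         225.7668
  7     1,010.00       489.5539     3,426.8776      27,415.0207
  Σ                    531.9815     3,562.6550      28,106.6490
P = 531.9815; D_Mac = 6.69695 yrs; D_mod = 6.03873 yrs; C = 42.95854.
Duration effect: -6.03873 × (-0.0185) = +0.111717
Convexity effect: 0.5 × 42.95854 × (-0.0185)² = +0.0073513
ΔP/P ≈ +0.111717 + 0.0073513 = +0.119068 = +11.9068%.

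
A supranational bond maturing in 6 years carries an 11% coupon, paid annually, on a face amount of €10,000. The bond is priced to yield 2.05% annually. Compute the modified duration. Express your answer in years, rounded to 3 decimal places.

4.851 years

Periodic yield y = 0.0205. First find Macaulay duration:
  t   CF        PV=CF/(1+0.0205)^t    t·PV
  1     1,100.00     1,077.9030     1,077.9030
  2     1,100.00     1,056.2499     2,112.4997
  3     1,100.00     1,035.0317     3,105.0951
  4     1,100.00     1,014.2398     4,056.9592
  5     1,100.00       993.8656     4,969.3278
  6    11,100.00     9,827.5424    58,965.2542
  Σ                 15,004.8323    74,287.0390
P = 15,004.8323; Macaulay duration = 74,287.0390 / 15,004.8323 = 4.95087 years.
Modified duration = D_Mac / (1 + y) = 4.95087 / 1.0205 = 4.85142 years.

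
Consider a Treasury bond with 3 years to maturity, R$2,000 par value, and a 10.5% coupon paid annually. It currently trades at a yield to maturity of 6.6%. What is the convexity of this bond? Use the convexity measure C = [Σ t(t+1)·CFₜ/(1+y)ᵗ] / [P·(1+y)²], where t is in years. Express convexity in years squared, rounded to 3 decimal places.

9.332

With y = 0.066:
  t   CF        PV=CF/(1+0.066)^t    t·PV        t(t+1)·PV
  1       210.00       196.9981       196.9981         393.9962
  2       210.00       184.8012       369.6025       1,108.8075
  3     2,210.00     1,824.4025     5,473.2075      21,892.8300
  Σ                  2,206.2019     6,039.8081      23,395.6337
P = 2,206.2019.
Convexity = Σ t(t+1)·PV / [P·(1+y)²] = 23,395.6337 / (2,206.2019 × 1.136356) = 9.33201.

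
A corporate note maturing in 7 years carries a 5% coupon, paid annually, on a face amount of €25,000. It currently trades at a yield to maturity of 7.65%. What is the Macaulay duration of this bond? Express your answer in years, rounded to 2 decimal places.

5.99 years

Periodic yield y = 0.0765. Discount each cash flow and weight by its year:
  t   CF        PV=CF/(1+0.0765)^t    t·PV
  1     1,250.00     1,161.1705     1,161.1705
  2     1,250.00     1,078.6535     2,157.3069
  3     1,250.00     1,002.0004     3,006.0013
  4     1,250.00       930.7946     3,723.1786
  5     1,250.00       864.6490     4,323.2450
  6     1,250.00       803.2039     4,819.2234
  7    26,250.00    15,668.6316   109,680.4210
  Σ                 21,509.1035   128,870.5466
Price P = Σ PV = 21,509.1035.
Macaulay duration = Σ(t·PV) / P = 128,870.5466 / 21,509.1035 = 5.99144 years.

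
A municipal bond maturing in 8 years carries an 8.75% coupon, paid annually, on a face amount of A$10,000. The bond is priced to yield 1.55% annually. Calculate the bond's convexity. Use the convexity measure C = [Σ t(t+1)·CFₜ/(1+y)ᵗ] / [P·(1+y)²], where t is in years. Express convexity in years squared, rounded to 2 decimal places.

With y = 0.0155:
  t   CF        PV=CF/(1+0.0155)^t    t·PV        t(t+1)·PV
  1       875.00       861.6445       861.6445       1,723.2890
  2       875.00       848.4929     1,696.9857       5,090.9572
  3       875.00       835.5420     2,506.6259      10,026.5036
  4       875.00       822.7887     3,291.1550      16,455.7749
  5       875.00       810.2302     4,051.1509      24,306.9053
  6       875.00       797.8633     4,787.1798      33,510.2584
  7       875.00       785.6852     5,499.7962      43,998.3698
  8    10,875.00     9,615.8979    76,927.1833     692,344.6493
  Σ                 15,378.1446    99,621.7213     827,456.7076
P = 15,378.1446.
Convexity = Σ t(t+1)·PV / [P·(1+y)²] = 827,456.7076 / (15,378.1446 × 1.031240) = 52.17729.

52.18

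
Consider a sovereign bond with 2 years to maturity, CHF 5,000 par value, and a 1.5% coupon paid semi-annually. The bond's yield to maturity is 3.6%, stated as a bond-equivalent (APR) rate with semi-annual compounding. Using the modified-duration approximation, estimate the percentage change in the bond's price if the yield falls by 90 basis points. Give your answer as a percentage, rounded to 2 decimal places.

Periodic yield y = 0.018. Modified duration first:
  t   CF        PV=CF/(1+0.018)^t    t·PV
  1        37.50        36.8369        36.8369
  2        37.50        36.1856        72.3712
  3        37.50        35.5458       106.6373
  4     5,037.50     4,690.5519    18,762.2077
  Σ                  4,799.1202    18,978.0531
P = 4,799.1202; D_Mac = 3.95449 half-year periods = 1.97724 yrs; D_mod = 1.97724/(1+0.018) = 1.94228 yrs.
ΔP/P ≈ -D_mod · Δy = -1.94228 × (-0.009) = +0.017481 = +1.7481%.

+1.75%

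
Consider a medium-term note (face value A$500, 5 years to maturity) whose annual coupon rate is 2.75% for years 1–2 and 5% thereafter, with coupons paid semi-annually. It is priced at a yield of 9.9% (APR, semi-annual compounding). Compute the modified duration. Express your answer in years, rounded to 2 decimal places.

4.36 years

Periodic yield y = 0.0495. First find Macaulay duration:
  t   CF        PV=CF/(1+0.0495)^t    t·PV
  1        6.875         6.5507         6.5507
  2        6.875         6.2418        12.4835
  3        6.875         5.9474        17.8421
  4        6.875         5.6669        22.6675
  5       12.500         9.8174        49.0871
  6       12.500         9.3544        56.1263
  7       12.500         8.9132        62.3923
  8       12.500         8.4928        67.9423
  9       12.500         8.0922        72.8300
  10     512.500       316.1327     3,161.3271
  Σ                    385.2095     3,529.2492
P = 385.2095; Macaulay duration = 3,529.2492 / 385.2095 = 9.16190 half-year periods = 4.58095 years.
Modified duration = D_Mac / (1 + y) = 4.58095 / 1.0495 = 4.36489 years.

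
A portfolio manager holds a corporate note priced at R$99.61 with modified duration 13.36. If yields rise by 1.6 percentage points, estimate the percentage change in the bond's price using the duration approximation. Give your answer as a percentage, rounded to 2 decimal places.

-21.38%

Duration approximation: ΔP/P ≈ -D_mod · Δy = -13.36 × (+0.016) = -0.213760.
As a percentage: -21.3760%.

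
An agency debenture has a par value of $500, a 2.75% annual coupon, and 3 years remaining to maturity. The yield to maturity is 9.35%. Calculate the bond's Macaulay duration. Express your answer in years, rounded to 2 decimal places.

2.91 years

Periodic yield y = 0.0935. Discount each cash flow and weight by its year:
  t   CF        PV=CF/(1+0.0935)^t    t·PV
  1        13.75        12.5743        12.5743
  2        13.75        11.4991        22.9983
  3       513.75       392.9122     1,178.7365
  Σ                    416.9856     1,214.3091
Price P = Σ PV = 416.9856.
Macaulay duration = Σ(t·PV) / P = 1,214.3091 / 416.9856 = 2.91211 years.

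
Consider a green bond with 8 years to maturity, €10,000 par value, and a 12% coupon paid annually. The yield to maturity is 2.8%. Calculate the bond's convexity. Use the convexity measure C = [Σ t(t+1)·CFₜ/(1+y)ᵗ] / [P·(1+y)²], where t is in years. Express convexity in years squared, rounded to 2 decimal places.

46.98

With y = 0.028:
  t   CF        PV=CF/(1+0.028)^t    t·PV        t(t+1)·PV
  1     1,200.00     1,167.3152     1,167.3152       2,334.6304
  2     1,200.00     1,135.5206     2,271.0412       6,813.1236
  3     1,200.00     1,104.5920     3,313.7761      13,255.1043
  4     1,200.00     1,074.5059     4,298.0234      21,490.1172
  5     1,200.00     1,045.2392     5,226.1958      31,357.1748
  6     1,200.00     1,016.7696     6,100.6177      42,704.3237
  7     1,200.00       989.0755     6,923.5285      55,388.2279
  8    11,200.00     8,979.9332    71,839.4655     646,555.1894
  Σ                 16,512.9511   101,139.9633     819,897.8912
P = 16,512.9511.
Convexity = Σ t(t+1)·PV / [P·(1+y)²] = 819,897.8912 / (16,512.9511 × 1.056784) = 46.98388.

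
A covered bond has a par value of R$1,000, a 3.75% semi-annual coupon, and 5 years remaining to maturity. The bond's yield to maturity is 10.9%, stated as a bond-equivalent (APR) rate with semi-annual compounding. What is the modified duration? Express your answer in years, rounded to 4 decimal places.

Periodic yield y = 0.0545. First find Macaulay duration:
  t   CF        PV=CF/(1+0.0545)^t    t·PV
  1        18.75        17.7809        17.7809
  2        18.75        16.8620        33.7239
  3        18.75        15.9905        47.9714
  4        18.75        15.1640        60.6562
  5        18.75        14.3803        71.9016
  6        18.75        13.6371        81.8226
  7        18.75        12.9323        90.5260
  8        18.75        12.2639        98.1112
  9        18.75        11.6301       104.6706
  10    1,018.75       599.2414     5,992.4136
  Σ                    729.8824     6,599.5779
P = 729.8824; Macaulay duration = 6,599.5779 / 729.8824 = 9.04197 half-year periods = 4.52099 years.
Modified duration = D_Mac / (1 + y) = 4.52099 / 1.0545 = 4.28733 years.

4.2873 years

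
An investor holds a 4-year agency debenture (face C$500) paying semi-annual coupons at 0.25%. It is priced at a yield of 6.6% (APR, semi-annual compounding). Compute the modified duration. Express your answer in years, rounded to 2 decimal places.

Periodic yield y = 0.033. First find Macaulay duration:
  t   CF        PV=CF/(1+0.033)^t    t·PV
  1        0.625         0.6050         0.6050
  2        0.625         0.5857         1.1714
  3        0.625         0.5670         1.7010
  4        0.625         0.5489         2.1955
  5        0.625         0.5313         2.6567
  6        0.625         0.5144         3.0862
  7        0.625         0.4979         3.4856
  8      500.625       386.1090     3,088.8723
  Σ                    389.9593     3,103.7738
P = 389.9593; Macaulay duration = 3,103.7738 / 389.9593 = 7.95922 half-year periods = 3.97961 years.
Modified duration = D_Mac / (1 + y) = 3.97961 / 1.033 = 3.85248 years.

3.85 years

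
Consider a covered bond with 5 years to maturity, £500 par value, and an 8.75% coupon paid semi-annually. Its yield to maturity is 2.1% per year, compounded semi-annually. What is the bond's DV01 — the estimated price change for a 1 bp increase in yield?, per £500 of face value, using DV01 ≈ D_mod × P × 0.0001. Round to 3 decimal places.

Periodic yield y = 0.0105.
  t   CF        PV=CF/(1+0.0105)^t    t·PV
  1       21.875        21.6477        21.6477
  2       21.875        21.4228        42.8455
  3       21.875        21.2002        63.6005
  4       21.875        20.9799        83.9195
  5       21.875        20.7619       103.8094
  6       21.875        20.5461       123.2768
  7       21.875        20.3326       142.3285
  8       21.875        20.1214       160.9709
  9       21.875        19.9123       179.2106
  10     521.875       470.1141     4,701.1414
  Σ                    657.0389     5,622.7508
P = 657.0389; D_Mac = 8.55771 half-year periods = 4.27886 yrs; D_mod = 4.23440 yrs.
DV01 ≈ 4.23440 × 657.0389 × 0.0001 = 0.278216.

£0.278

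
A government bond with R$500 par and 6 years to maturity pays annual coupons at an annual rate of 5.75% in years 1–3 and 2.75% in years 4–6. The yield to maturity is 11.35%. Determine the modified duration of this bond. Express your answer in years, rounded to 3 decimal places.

Periodic yield y = 0.1135. First find Macaulay duration:
  t   CF        PV=CF/(1+0.1135)^t    t·PV
  1        28.75        25.8195        25.8195
  2        28.75        23.1877        46.3754
  3        28.75        20.8241        62.4724
  4        13.75         8.9442        35.7768
  5        13.75         8.0325        40.1626
  6       513.75       269.5321     1,617.1926
  Σ                    356.3401     1,827.7993
P = 356.3401; Macaulay duration = 1,827.7993 / 356.3401 = 5.12937 years.
Modified duration = D_Mac / (1 + y) = 5.12937 / 1.1135 = 4.60653 years.

4.607 years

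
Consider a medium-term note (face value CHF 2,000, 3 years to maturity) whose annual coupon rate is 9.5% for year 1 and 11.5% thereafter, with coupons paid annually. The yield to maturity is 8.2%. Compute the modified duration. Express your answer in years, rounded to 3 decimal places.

Periodic yield y = 0.082. First find Macaulay duration:
  t   CF        PV=CF/(1+0.082)^t    t·PV
  1       190.00       175.6007       175.6007
  2       230.00       196.4596       392.9193
  3     2,230.00     1,760.4475     5,281.3425
  Σ                  2,132.5079     5,849.8625
P = 2,132.5079; Macaulay duration = 5,849.8625 / 2,132.5079 = 2.74318 years.
Modified duration = D_Mac / (1 + y) = 2.74318 / 1.082 = 2.53529 years.

2.535 years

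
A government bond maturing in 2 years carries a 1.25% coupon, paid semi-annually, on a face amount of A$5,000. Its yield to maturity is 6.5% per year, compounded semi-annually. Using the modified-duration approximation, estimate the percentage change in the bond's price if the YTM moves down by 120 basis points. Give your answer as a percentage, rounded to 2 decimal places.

Periodic yield y = 0.0325. Modified duration first:
  t   CF        PV=CF/(1+0.0325)^t    t·PV
  1        31.25        30.2663        30.2663
  2        31.25        29.3137        58.6273
  3        31.25        28.3909        85.1728
  4     5,031.25     4,427.0625    17,708.2501
  Σ                  4,515.0335    17,882.3166
P = 4,515.0335; D_Mac = 3.96062 half-year periods = 1.98031 yrs; D_mod = 1.98031/(1+0.0325) = 1.91797 yrs.
ΔP/P ≈ -D_mod · Δy = -1.91797 × (-0.012) = +0.023016 = +2.3016%.

+2.30%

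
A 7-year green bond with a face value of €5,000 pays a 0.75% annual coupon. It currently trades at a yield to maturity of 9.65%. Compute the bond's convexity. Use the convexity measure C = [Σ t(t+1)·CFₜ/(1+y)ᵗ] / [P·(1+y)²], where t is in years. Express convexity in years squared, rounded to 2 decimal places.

With y = 0.0965:
  t   CF        PV=CF/(1+0.0965)^t    t·PV        t(t+1)·PV
  1        37.50        34.1997        34.1997          68.3995
  2        37.50        31.1899        62.3798         187.1394
  3        37.50        28.4450        85.3349         341.3395
  4        37.50        25.9416       103.7664         518.8320
  5        37.50        23.6585       118.2927         709.7564
  6        37.50        21.5764       129.4585         906.2098
  7     5,037.50     2,643.3496    18,503.4473     148,027.5782
  Σ                  2,808.3608    19,036.8794     150,759.2548
P = 2,808.3608.
Convexity = Σ t(t+1)·PV / [P·(1+y)²] = 150,759.2548 / (2,808.3608 × 1.202312) = 44.64921.

44.65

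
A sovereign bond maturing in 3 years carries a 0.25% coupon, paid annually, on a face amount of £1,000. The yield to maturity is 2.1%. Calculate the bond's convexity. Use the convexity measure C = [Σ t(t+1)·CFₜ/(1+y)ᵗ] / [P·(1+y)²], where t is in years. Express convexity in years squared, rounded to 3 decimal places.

With y = 0.021:
  t   CF        PV=CF/(1+0.021)^t    t·PV        t(t+1)·PV
  1         2.50         2.4486         2.4486           4.8972
  2         2.50         2.3982         4.7964          14.3893
  3     1,002.50       941.9051     2,825.7153      11,302.8614
  Σ                    946.7519     2,832.9604      11,322.1478
P = 946.7519.
Convexity = Σ t(t+1)·PV / [P·(1+y)²] = 11,322.1478 / (946.7519 × 1.042441) = 11.47205.

11.472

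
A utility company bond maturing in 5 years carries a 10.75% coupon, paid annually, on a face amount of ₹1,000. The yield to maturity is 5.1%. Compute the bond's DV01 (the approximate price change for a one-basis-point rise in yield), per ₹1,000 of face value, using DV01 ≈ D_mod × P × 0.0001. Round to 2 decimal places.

₹0.50

Periodic yield y = 0.051.
  t   CF        PV=CF/(1+0.051)^t    t·PV
  1       107.50       102.2835       102.2835
  2       107.50        97.3202       194.6404
  3       107.50        92.5977       277.7932
  4       107.50        88.1044       352.4176
  5     1,107.50       863.6348     4,318.1742
  Σ                  1,243.9407     5,245.3089
P = 1,243.9407; D_Mac = 4.21669 yrs; D_mod = 4.01207 yrs.
DV01 ≈ 4.01207 × 1,243.9407 × 0.0001 = 0.499078.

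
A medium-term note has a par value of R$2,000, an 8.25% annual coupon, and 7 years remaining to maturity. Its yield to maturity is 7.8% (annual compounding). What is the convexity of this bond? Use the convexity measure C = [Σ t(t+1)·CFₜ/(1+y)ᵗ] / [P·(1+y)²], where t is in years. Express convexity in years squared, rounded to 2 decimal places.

35.59

With y = 0.078:
  t   CF        PV=CF/(1+0.078)^t    t·PV        t(t+1)·PV
  1       165.00       153.0612       153.0612         306.1224
  2       165.00       141.9863       283.9726         851.9178
  3       165.00       131.7127       395.1381       1,580.5524
  4       165.00       122.1825       488.7299       2,443.6494
  5       165.00       113.3418       566.7090       3,400.2543
  6       165.00       105.1408       630.8449       4,415.9146
  7     2,165.00     1,279.7542     8,958.2796      71,666.2370
  Σ                  2,047.1796    11,476.7354      84,664.6480
P = 2,047.1796.
Convexity = Σ t(t+1)·PV / [P·(1+y)²] = 84,664.6480 / (2,047.1796 × 1.162084) = 35.58842.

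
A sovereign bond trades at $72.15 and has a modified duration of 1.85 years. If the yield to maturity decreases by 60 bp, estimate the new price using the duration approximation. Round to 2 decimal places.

$72.95

Duration approximation: ΔP/P ≈ -D_mod · Δy = -1.85 × (-0.006) = +0.011100.
New price ≈ 72.15 × (1 + 0.011100) = 72.950865.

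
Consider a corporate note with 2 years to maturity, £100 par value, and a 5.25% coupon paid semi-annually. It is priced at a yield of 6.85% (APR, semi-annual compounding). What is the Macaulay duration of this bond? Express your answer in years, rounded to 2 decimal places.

Periodic yield y = 0.03425. Discount each cash flow and weight by its period:
  t   CF        PV=CF/(1+0.03425)^t    t·PV
  1        2.625         2.5381         2.5381
  2        2.625         2.4540         4.9080
  3        2.625         2.3728         7.1183
  4      102.625        89.6915       358.7658
  Σ                     97.0563       373.3302
Price P = Σ PV = 97.0563.
Macaulay duration = Σ(t·PV) / P = 373.3302 / 97.0563 = 3.84653 half-year periods.
In years: 3.84653 / 2 = 1.92327 years.

1.92 years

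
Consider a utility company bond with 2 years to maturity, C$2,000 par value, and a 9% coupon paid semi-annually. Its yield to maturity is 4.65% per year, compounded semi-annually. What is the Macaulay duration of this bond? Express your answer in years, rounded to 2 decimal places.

1.88 years

Periodic yield y = 0.02325. Discount each cash flow and weight by its period:
  t   CF        PV=CF/(1+0.02325)^t    t·PV
  1        90.00        87.9550        87.9550
  2        90.00        85.9566       171.9131
  3        90.00        84.0035       252.0104
  4     2,090.00     1,906.4230     7,625.6921
  Σ                  2,164.3381     8,137.5706
Price P = Σ PV = 2,164.3381.
Macaulay duration = Σ(t·PV) / P = 8,137.5706 / 2,164.3381 = 3.75984 half-year periods.
In years: 3.75984 / 2 = 1.87992 years.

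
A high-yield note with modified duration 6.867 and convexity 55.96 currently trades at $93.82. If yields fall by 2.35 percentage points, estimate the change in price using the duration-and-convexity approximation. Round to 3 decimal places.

Duration effect: -D_mod·Δy = -6.867 × (-0.0235) = +0.1613745
Convexity effect: ½·C·(Δy)² = 0.5 × 55.96 × (-0.0235)² = +0.015451955
ΔP/P ≈ +0.1613745 + 0.015451955 = +0.176826455
ΔP ≈ 93.82 × (+0.176826455) = +16.5898580081.

+$16.590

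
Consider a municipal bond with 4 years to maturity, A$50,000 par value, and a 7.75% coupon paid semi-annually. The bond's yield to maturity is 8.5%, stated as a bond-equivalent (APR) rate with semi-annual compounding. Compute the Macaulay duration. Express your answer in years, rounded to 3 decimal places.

Periodic yield y = 0.0425. Discount each cash flow and weight by its period:
  t   CF        PV=CF/(1+0.0425)^t    t·PV
  1     1,937.50     1,858.5132     1,858.5132
  2     1,937.50     1,782.7465     3,565.4929
  3     1,937.50     1,710.0686     5,130.2057
  4     1,937.50     1,640.3535     6,561.4141
  5     1,937.50     1,573.4806     7,867.4030
  6     1,937.50     1,509.3339     9,056.0035
  7     1,937.50     1,447.8023    10,134.6162
  8    51,937.50    37,228.2423   297,825.9385
  Σ                 48,750.5409   341,999.5870
Price P = Σ PV = 48,750.5409.
Macaulay duration = Σ(t·PV) / P = 341,999.5870 / 48,750.5409 = 7.01530 half-year periods.
In years: 7.01530 / 2 = 3.50765 years.

3.508 years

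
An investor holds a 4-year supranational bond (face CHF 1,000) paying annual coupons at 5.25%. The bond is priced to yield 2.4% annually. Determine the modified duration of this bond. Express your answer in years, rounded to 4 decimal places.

Periodic yield y = 0.024. First find Macaulay duration:
  t   CF        PV=CF/(1+0.024)^t    t·PV
  1        52.50        51.2695        51.2695
  2        52.50        50.0679       100.1358
  3        52.50        48.8944       146.6833
  4     1,052.50       957.2432     3,828.9727
  Σ                  1,107.4750     4,127.0613
P = 1,107.4750; Macaulay duration = 4,127.0613 / 1,107.4750 = 3.72655 years.
Modified duration = D_Mac / (1 + y) = 3.72655 / 1.024 = 3.63921 years.

3.6392 years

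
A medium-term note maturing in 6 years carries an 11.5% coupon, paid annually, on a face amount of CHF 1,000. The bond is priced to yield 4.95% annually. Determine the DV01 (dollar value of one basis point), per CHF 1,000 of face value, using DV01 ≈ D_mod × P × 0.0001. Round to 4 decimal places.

CHF 0.6150

Periodic yield y = 0.0495.
  t   CF        PV=CF/(1+0.0495)^t    t·PV
  1       115.00       109.5760       109.5760
  2       115.00       104.4078       208.8156
  3       115.00        99.4834       298.4501
  4       115.00        94.7912       379.1648
  5       115.00        90.3204       451.6018
  6     1,115.00       834.4114     5,006.4682
  Σ                  1,332.9901     6,454.0765
P = 1,332.9901; D_Mac = 4.84180 yrs; D_mod = 4.61344 yrs.
DV01 ≈ 4.61344 × 1,332.9901 × 0.0001 = 0.614967.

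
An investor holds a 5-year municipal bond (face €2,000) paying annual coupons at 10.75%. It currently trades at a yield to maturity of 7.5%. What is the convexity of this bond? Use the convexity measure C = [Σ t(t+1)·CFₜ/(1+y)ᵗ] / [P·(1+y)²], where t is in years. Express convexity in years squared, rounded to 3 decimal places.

20.304

With y = 0.075:
  t   CF        PV=CF/(1+0.075)^t    t·PV        t(t+1)·PV
  1       215.00       200.0000       200.0000         400.0000
  2       215.00       186.0465       372.0930       1,116.2791
  3       215.00       173.0665       519.1996       2,076.7983
  4       215.00       160.9921       643.9685       3,219.8423
  5     2,215.00     1,542.8774     7,714.3869      46,286.3211
  Σ                  2,262.9825     9,449.6479      53,099.2407
P = 2,262.9825.
Convexity = Σ t(t+1)·PV / [P·(1+y)²] = 53,099.2407 / (2,262.9825 × 1.155625) = 20.30440.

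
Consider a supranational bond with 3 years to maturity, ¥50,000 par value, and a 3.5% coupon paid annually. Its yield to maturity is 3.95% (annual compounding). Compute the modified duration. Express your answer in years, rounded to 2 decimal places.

2.79 years

Periodic yield y = 0.0395. First find Macaulay duration:
  t   CF        PV=CF/(1+0.0395)^t    t·PV
  1     1,750.00     1,683.5017     1,683.5017
  2     1,750.00     1,619.5302     3,239.0605
  3    51,750.00    46,071.9796   138,215.9388
  Σ                 49,375.0115   143,138.5009
P = 49,375.0115; Macaulay duration = 143,138.5009 / 49,375.0115 = 2.89901 years.
Modified duration = D_Mac / (1 + y) = 2.89901 / 1.0395 = 2.78885 years.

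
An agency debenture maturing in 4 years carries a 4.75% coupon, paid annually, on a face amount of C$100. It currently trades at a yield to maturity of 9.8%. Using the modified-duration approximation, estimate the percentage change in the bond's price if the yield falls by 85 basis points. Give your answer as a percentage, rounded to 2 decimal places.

Periodic yield y = 0.098. Modified duration first:
  t   CF        PV=CF/(1+0.098)^t    t·PV
  1         4.75         4.3260         4.3260
  2         4.75         3.9399         7.8799
  3         4.75         3.5883        10.7648
  4       104.75        72.0684       288.2735
  Σ                     83.9226       311.2442
P = 83.9226; D_Mac = 3.70870 yrs; D_mod = 3.70870/(1+0.098) = 3.37769 yrs.
ΔP/P ≈ -D_mod · Δy = -3.37769 × (-0.0085) = +0.028710 = +2.8710%.

+2.87%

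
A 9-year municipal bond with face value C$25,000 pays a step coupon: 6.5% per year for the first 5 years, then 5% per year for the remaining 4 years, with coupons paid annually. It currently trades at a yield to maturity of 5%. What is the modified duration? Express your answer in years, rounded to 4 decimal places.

6.8429 years

Periodic yield y = 0.05. First find Macaulay duration:
  t   CF        PV=CF/(1+0.05)^t    t·PV
  1     1,625.00     1,547.6190     1,547.6190
  2     1,625.00     1,473.9229     2,947.8458
  3     1,625.00     1,403.7361     4,211.2083
  4     1,625.00     1,336.8915     5,347.5661
  5     1,625.00     1,273.2300     6,366.1501
  6     1,250.00       932.7692     5,596.6155
  7     1,250.00       888.3517     6,218.4616
  8     1,250.00       846.0492     6,768.3936
  9    26,250.00    16,920.9841   152,288.8565
  Σ                 26,623.5538   191,292.7165
P = 26,623.5538; Macaulay duration = 191,292.7165 / 26,623.5538 = 7.18509 years.
Modified duration = D_Mac / (1 + y) = 7.18509 / 1.05 = 6.84295 years.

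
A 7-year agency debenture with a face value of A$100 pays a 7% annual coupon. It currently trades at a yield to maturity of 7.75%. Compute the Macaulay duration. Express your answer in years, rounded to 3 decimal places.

5.738 years

Periodic yield y = 0.0775. Discount each cash flow and weight by its year:
  t   CF        PV=CF/(1+0.0775)^t    t·PV
  1         7.00         6.4965         6.4965
  2         7.00         6.0293        12.0585
  3         7.00         5.5956        16.7868
  4         7.00         5.1931        20.7725
  5         7.00         4.8196        24.0980
  6         7.00         4.4730        26.8377
  7       107.00        63.4546       444.1819
  Σ                     96.0616       551.2320
Price P = Σ PV = 96.0616.
Macaulay duration = Σ(t·PV) / P = 551.2320 / 96.0616 = 5.73832 years.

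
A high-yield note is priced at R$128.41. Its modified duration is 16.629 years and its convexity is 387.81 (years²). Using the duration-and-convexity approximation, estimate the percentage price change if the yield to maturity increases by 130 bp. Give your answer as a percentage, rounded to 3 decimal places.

-18.341%

Duration effect: -D_mod·Δy = -16.629 × (+0.013) = -0.216177
Convexity effect: ½·C·(Δy)² = 0.5 × 387.81 × (0.013)² = +0.032769945
ΔP/P ≈ -0.216177 + 0.032769945 = -0.183407055
= -18.3407055%.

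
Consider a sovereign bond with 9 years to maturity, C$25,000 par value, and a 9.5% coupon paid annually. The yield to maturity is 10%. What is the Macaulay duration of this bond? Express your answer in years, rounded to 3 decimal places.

Periodic yield y = 0.1. Discount each cash flow and weight by its year:
  t   CF        PV=CF/(1+0.1)^t    t·PV
  1     2,375.00     2,159.0909     2,159.0909
  2     2,375.00     1,962.8099     3,925.6198
  3     2,375.00     1,784.3727     5,353.1180
  4     2,375.00     1,622.1570     6,488.6278
  5     2,375.00     1,474.6881     7,373.4407
  6     2,375.00     1,340.6256     8,043.7535
  7     2,375.00     1,218.7505     8,531.2537
  8     2,375.00     1,107.9550     8,863.6402
  9    27,375.00    11,609.6723   104,487.0507
  Σ                 24,280.1220   155,225.5954
Price P = Σ PV = 24,280.1220.
Macaulay duration = Σ(t·PV) / P = 155,225.5954 / 24,280.1220 = 6.39311 years.

6.393 years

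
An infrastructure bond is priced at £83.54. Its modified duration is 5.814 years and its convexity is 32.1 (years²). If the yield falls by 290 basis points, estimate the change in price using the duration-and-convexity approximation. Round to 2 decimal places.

Duration effect: -D_mod·Δy = -5.814 × (-0.029) = +0.168606
Convexity effect: ½·C·(Δy)² = 0.5 × 32.1 × (-0.029)² = +0.01349805
ΔP/P ≈ +0.168606 + 0.01349805 = +0.18210405
ΔP ≈ 83.54 × (+0.18210405) = +15.212972337.

+£15.21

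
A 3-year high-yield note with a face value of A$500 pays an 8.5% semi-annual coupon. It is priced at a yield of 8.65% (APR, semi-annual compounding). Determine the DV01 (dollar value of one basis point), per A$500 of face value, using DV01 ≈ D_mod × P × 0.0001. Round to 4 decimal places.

Periodic yield y = 0.04325.
  t   CF        PV=CF/(1+0.04325)^t    t·PV
  1        21.25        20.3690        20.3690
  2        21.25        19.5246        39.0492
  3        21.25        18.7152        56.1455
  4        21.25        17.9393        71.7572
  5        21.25        17.1956        85.9779
  6       521.25       404.3111     2,425.8668
  Σ                    498.0548     2,699.1657
P = 498.0548; D_Mac = 5.41941 half-year periods = 2.70971 yrs; D_mod = 2.59737 yrs.
DV01 ≈ 2.59737 × 498.0548 × 0.0001 = 0.129363.

A$0.1294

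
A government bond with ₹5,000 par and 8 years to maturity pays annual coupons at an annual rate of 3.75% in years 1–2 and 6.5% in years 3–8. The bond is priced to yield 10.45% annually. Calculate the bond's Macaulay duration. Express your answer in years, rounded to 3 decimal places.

6.577 years

Periodic yield y = 0.1045. Discount each cash flow and weight by its year:
  t   CF        PV=CF/(1+0.1045)^t    t·PV
  1       187.50       169.7601       169.7601
  2       187.50       153.6986       307.3971
  3       325.00       241.2049       723.6148
  4       325.00       218.3838       873.5353
  5       325.00       197.7219       988.6095
  6       325.00       179.0148     1,074.0891
  7       325.00       162.0777     1,134.5440
  8     5,325.00     2,404.3288    19,234.6300
  Σ                  3,726.1906    24,506.1800
Price P = Σ PV = 3,726.1906.
Macaulay duration = Σ(t·PV) / P = 24,506.1800 / 3,726.1906 = 6.57674 years.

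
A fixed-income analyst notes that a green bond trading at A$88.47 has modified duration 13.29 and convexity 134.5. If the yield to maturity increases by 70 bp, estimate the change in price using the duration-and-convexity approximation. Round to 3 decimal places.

-A$7.939

Duration effect: -D_mod·Δy = -13.29 × (+0.007) = -0.093030
Convexity effect: ½·C·(Δy)² = 0.5 × 134.5 × (0.007)² = +0.00329525
ΔP/P ≈ -0.093030 + 0.00329525 = -0.08973475
ΔP ≈ 88.47 × (-0.08973475) = -7.9388333325.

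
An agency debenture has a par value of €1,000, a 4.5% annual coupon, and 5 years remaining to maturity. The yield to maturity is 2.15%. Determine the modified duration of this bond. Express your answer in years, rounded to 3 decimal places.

4.514 years

Periodic yield y = 0.0215. First find Macaulay duration:
  t   CF        PV=CF/(1+0.0215)^t    t·PV
  1        45.00        44.0529        44.0529
  2        45.00        43.1257        86.2513
  3        45.00        42.2180       126.6539
  4        45.00        41.3294       165.3176
  5     1,045.00       939.5598     4,697.7991
  Σ                  1,110.2857     5,120.0748
P = 1,110.2857; Macaulay duration = 5,120.0748 / 1,110.2857 = 4.61149 years.
Modified duration = D_Mac / (1 + y) = 4.61149 / 1.0215 = 4.51443 years.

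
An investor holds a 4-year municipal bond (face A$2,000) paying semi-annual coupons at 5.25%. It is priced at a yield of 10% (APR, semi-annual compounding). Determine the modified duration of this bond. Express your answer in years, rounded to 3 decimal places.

Periodic yield y = 0.05. First find Macaulay duration:
  t   CF        PV=CF/(1+0.05)^t    t·PV
  1        52.50        50.0000        50.0000
  2        52.50        47.6190        95.2381
  3        52.50        45.3515       136.0544
  4        52.50        43.1919       172.7675
  5        52.50        41.1351       205.6756
  6        52.50        39.1763       235.0578
  7        52.50        37.3108       261.1754
  8     2,052.50     1,389.2128    11,113.7023
  Σ                  1,692.9974    12,269.6712
P = 1,692.9974; Macaulay duration = 12,269.6712 / 1,692.9974 = 7.24731 half-year periods = 3.62365 years.
Modified duration = D_Mac / (1 + y) = 3.62365 / 1.05 = 3.45110 years.

3.451 years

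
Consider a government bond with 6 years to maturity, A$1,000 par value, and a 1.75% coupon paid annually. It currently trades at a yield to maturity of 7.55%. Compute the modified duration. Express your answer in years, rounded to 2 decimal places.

Periodic yield y = 0.0755. First find Macaulay duration:
  t   CF        PV=CF/(1+0.0755)^t    t·PV
  1        17.50        16.2715        16.2715
  2        17.50        15.1292        30.2585
  3        17.50        14.0672        42.2015
  4        17.50        13.0797        52.3186
  5        17.50        12.1615        60.8073
  6     1,017.50       657.4639     3,944.7836
  Σ                    728.1730     4,146.6410
P = 728.1730; Macaulay duration = 4,146.6410 / 728.1730 = 5.69458 years.
Modified duration = D_Mac / (1 + y) = 5.69458 / 1.0755 = 5.29482 years.

5.29 years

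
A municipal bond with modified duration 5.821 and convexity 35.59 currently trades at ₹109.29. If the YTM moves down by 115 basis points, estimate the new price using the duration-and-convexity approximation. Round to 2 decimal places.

₹116.86

Duration effect: -D_mod·Δy = -5.821 × (-0.0115) = +0.0669415
Convexity effect: ½·C·(Δy)² = 0.5 × 35.59 × (-0.0115)² = +0.00235338875
ΔP/P ≈ +0.0669415 + 0.00235338875 = +0.06929488875
New price ≈ 109.29 × (1 + 0.06929488875) = 116.8632383914875.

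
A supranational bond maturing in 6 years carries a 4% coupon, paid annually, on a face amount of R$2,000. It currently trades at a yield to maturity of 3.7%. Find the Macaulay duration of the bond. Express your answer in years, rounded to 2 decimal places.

5.46 years

Periodic yield y = 0.037. Discount each cash flow and weight by its year:
  t   CF        PV=CF/(1+0.037)^t    t·PV
  1        80.00        77.1456        77.1456
  2        80.00        74.3931       148.7861
  3        80.00        71.7387       215.2162
  4        80.00        69.1791       276.7164
  5        80.00        66.7108       333.5540
  6     2,080.00     1,672.5950    10,035.5701
  Σ                  2,031.7623    11,086.9885
Price P = Σ PV = 2,031.7623.
Macaulay duration = Σ(t·PV) / P = 11,086.9885 / 2,031.7623 = 5.45683 years.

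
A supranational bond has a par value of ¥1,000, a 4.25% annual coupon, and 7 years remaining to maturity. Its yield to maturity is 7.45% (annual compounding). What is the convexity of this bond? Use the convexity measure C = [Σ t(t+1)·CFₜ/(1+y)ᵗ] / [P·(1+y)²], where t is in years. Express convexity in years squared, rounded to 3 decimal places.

40.377

With y = 0.0745:
  t   CF        PV=CF/(1+0.0745)^t    t·PV        t(t+1)·PV
  1        42.50        39.5533        39.5533          79.1066
  2        42.50        36.8109        73.6217         220.8652
  3        42.50        34.2586       102.7758         411.1033
  4        42.50        31.8833       127.5332         637.6660
  5        42.50        29.6727       148.3634         890.1805
  6        42.50        27.6153       165.6920       1,159.8443
  7     1,042.50       630.4217     4,412.9516      35,303.6128
  Σ                    830.2157     5,070.4911      38,702.3787
P = 830.2157.
Convexity = Σ t(t+1)·PV / [P·(1+y)²] = 38,702.3787 / (830.2157 × 1.154550) = 40.37698.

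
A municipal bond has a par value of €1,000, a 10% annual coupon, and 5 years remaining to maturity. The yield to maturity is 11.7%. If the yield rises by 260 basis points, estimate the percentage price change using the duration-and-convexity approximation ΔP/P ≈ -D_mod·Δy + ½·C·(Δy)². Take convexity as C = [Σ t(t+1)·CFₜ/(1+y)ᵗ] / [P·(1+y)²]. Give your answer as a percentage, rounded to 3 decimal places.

-9.009%

With y = 0.117:
  t   CF        PV=CF/(1+0.117)^t    t·PV        t(t+1)·PV
  1       100.00        89.5255        89.5255         179.0510
  2       100.00        80.1482       160.2964         480.8891
  3       100.00        71.7531       215.2592         861.0368
  4       100.00        64.2373       256.9492       1,284.7461
  5     1,100.00       632.5966     3,162.9828      18,977.8965
  Σ                    938.2606     3,885.0130      21,783.6195
P = 938.2606; D_Mac = 4.14065 yrs; D_mod = 3.70694 yrs; C = 18.60802.
Duration effect: -3.70694 × (+0.026) = -0.096380
Convexity effect: 0.5 × 18.60802 × (0.026)² = +0.0062895
ΔP/P ≈ -0.096380 + 0.0062895 = -0.090091 = -9.0091%.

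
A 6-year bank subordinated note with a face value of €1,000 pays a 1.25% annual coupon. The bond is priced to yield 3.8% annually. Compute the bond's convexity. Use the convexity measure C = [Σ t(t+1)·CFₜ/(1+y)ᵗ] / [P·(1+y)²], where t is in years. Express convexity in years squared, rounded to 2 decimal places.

With y = 0.038:
  t   CF        PV=CF/(1+0.038)^t    t·PV        t(t+1)·PV
  1        12.50        12.0424        12.0424          24.0848
  2        12.50        11.6015        23.2031          69.6092
  3        12.50        11.1768        33.5304         134.1217
  4        12.50        10.7676        43.0706         215.3528
  5        12.50        10.3735        51.8673         311.2035
  6     1,012.50       809.4889     4,856.9335      33,998.5348
  Σ                    865.4507     5,020.6473      34,752.9069
P = 865.4507.
Convexity = Σ t(t+1)·PV / [P·(1+y)²] = 34,752.9069 / (865.4507 × 1.077444) = 37.26954.

37.27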